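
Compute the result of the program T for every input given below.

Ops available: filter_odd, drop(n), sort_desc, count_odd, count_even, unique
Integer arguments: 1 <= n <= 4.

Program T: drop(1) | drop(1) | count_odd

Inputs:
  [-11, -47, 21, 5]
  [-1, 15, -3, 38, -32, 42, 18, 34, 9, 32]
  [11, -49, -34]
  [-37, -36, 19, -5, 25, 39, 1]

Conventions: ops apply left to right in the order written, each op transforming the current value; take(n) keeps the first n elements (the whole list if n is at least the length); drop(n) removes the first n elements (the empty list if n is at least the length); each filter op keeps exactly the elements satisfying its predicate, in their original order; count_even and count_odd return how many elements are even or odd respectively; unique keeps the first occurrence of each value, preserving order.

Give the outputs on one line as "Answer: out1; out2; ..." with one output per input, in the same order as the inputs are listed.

Execution, op by op:
  [-11, -47, 21, 5] -> [-47, 21, 5] -> [21, 5] -> 2
  [-1, 15, -3, 38, -32, 42, 18, 34, 9, 32] -> [15, -3, 38, -32, 42, 18, 34, 9, 32] -> [-3, 38, -32, 42, 18, 34, 9, 32] -> 2
  [11, -49, -34] -> [-49, -34] -> [-34] -> 0
  [-37, -36, 19, -5, 25, 39, 1] -> [-36, 19, -5, 25, 39, 1] -> [19, -5, 25, 39, 1] -> 5

2; 2; 0; 5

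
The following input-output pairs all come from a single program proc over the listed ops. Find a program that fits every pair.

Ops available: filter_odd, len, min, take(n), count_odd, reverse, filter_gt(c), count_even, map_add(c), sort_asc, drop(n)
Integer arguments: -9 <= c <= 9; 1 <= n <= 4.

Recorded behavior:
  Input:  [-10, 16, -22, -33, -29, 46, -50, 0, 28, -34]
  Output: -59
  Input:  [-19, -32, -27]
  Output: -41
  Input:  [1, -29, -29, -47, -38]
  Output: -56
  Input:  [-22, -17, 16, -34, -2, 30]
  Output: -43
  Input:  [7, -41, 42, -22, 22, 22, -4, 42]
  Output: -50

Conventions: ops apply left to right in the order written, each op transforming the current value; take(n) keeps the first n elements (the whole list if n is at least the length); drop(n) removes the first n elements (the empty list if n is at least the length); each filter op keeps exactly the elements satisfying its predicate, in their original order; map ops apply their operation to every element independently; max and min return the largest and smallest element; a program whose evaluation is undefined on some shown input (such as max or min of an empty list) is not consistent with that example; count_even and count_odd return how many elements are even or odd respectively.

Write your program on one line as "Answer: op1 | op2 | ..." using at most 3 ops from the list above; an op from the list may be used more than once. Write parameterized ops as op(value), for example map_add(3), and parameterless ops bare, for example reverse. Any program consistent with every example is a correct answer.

map_add(-9) | min

Check, running the answer program on each example:
  [-10, 16, -22, -33, -29, 46, -50, 0, 28, -34] -> [-19, 7, -31, -42, -38, 37, -59, -9, 19, -43] -> -59
  [-19, -32, -27] -> [-28, -41, -36] -> -41
  [1, -29, -29, -47, -38] -> [-8, -38, -38, -56, -47] -> -56
  [-22, -17, 16, -34, -2, 30] -> [-31, -26, 7, -43, -11, 21] -> -43
  [7, -41, 42, -22, 22, 22, -4, 42] -> [-2, -50, 33, -31, 13, 13, -13, 33] -> -50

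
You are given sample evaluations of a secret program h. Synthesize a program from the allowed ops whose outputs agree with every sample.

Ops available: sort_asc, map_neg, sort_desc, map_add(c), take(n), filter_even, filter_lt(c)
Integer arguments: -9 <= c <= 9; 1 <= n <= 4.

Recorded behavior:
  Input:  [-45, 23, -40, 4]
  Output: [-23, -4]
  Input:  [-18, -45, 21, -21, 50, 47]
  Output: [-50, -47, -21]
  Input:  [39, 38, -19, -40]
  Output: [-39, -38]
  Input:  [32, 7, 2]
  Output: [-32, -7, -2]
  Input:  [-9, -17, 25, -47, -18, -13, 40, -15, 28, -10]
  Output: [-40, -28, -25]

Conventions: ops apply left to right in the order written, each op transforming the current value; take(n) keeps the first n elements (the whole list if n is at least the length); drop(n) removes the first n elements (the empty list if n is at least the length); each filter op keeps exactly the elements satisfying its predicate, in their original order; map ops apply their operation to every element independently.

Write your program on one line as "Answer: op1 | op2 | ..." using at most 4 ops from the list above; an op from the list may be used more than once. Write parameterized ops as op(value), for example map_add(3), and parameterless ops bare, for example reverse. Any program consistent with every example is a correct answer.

sort_desc | map_neg | filter_lt(2)

Check, running the answer program on each example:
  [-45, 23, -40, 4] -> [23, 4, -40, -45] -> [-23, -4, 40, 45] -> [-23, -4]
  [-18, -45, 21, -21, 50, 47] -> [50, 47, 21, -18, -21, -45] -> [-50, -47, -21, 18, 21, 45] -> [-50, -47, -21]
  [39, 38, -19, -40] -> [39, 38, -19, -40] -> [-39, -38, 19, 40] -> [-39, -38]
  [32, 7, 2] -> [32, 7, 2] -> [-32, -7, -2] -> [-32, -7, -2]
  [-9, -17, 25, -47, -18, -13, 40, -15, 28, -10] -> [40, 28, 25, -9, -10, -13, -15, -17, -18, -47] -> [-40, -28, -25, 9, 10, 13, 15, 17, 18, 47] -> [-40, -28, -25]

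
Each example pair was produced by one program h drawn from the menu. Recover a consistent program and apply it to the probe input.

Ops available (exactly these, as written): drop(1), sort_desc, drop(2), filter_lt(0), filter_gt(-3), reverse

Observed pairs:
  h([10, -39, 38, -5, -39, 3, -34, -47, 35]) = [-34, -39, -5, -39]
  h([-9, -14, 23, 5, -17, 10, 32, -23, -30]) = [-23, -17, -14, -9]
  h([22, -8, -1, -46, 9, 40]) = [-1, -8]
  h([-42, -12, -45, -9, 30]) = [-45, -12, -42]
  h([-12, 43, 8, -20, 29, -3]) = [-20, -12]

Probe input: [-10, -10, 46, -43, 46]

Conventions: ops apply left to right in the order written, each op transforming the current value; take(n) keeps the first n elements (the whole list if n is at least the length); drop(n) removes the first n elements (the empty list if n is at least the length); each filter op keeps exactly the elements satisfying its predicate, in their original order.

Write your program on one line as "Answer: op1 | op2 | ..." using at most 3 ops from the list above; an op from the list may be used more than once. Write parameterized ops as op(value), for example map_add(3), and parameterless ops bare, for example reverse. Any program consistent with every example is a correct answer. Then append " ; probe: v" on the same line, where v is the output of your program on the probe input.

reverse | filter_lt(0) | drop(1) ; probe: [-10, -10]

Check, running the answer program on each example:
  [10, -39, 38, -5, -39, 3, -34, -47, 35] -> [35, -47, -34, 3, -39, -5, 38, -39, 10] -> [-47, -34, -39, -5, -39] -> [-34, -39, -5, -39]
  [-9, -14, 23, 5, -17, 10, 32, -23, -30] -> [-30, -23, 32, 10, -17, 5, 23, -14, -9] -> [-30, -23, -17, -14, -9] -> [-23, -17, -14, -9]
  [22, -8, -1, -46, 9, 40] -> [40, 9, -46, -1, -8, 22] -> [-46, -1, -8] -> [-1, -8]
  [-42, -12, -45, -9, 30] -> [30, -9, -45, -12, -42] -> [-9, -45, -12, -42] -> [-45, -12, -42]
  [-12, 43, 8, -20, 29, -3] -> [-3, 29, -20, 8, 43, -12] -> [-3, -20, -12] -> [-20, -12]
  probe: [-10, -10, 46, -43, 46] -> [46, -43, 46, -10, -10] -> [-43, -10, -10] -> [-10, -10]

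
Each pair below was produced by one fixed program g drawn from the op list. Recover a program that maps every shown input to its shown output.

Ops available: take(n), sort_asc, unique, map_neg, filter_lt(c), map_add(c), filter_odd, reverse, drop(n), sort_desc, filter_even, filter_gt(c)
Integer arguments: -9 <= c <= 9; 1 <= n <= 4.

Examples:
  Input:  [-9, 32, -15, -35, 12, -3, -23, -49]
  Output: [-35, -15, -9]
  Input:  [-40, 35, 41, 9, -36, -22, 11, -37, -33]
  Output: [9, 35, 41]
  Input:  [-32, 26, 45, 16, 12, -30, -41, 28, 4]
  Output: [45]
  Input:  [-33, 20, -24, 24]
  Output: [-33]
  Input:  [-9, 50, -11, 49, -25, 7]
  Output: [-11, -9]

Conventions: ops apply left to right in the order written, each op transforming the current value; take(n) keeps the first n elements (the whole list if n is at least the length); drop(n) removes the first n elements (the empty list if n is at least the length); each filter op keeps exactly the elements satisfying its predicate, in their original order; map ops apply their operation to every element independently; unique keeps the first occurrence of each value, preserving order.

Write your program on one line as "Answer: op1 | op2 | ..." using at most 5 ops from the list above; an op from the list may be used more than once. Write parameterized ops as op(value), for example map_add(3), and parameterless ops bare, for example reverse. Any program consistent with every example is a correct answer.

reverse | drop(1) | drop(2) | filter_odd | sort_asc

Check, running the answer program on each example:
  [-9, 32, -15, -35, 12, -3, -23, -49] -> [-49, -23, -3, 12, -35, -15, 32, -9] -> [-23, -3, 12, -35, -15, 32, -9] -> [12, -35, -15, 32, -9] -> [-35, -15, -9] -> [-35, -15, -9]
  [-40, 35, 41, 9, -36, -22, 11, -37, -33] -> [-33, -37, 11, -22, -36, 9, 41, 35, -40] -> [-37, 11, -22, -36, 9, 41, 35, -40] -> [-22, -36, 9, 41, 35, -40] -> [9, 41, 35] -> [9, 35, 41]
  [-32, 26, 45, 16, 12, -30, -41, 28, 4] -> [4, 28, -41, -30, 12, 16, 45, 26, -32] -> [28, -41, -30, 12, 16, 45, 26, -32] -> [-30, 12, 16, 45, 26, -32] -> [45] -> [45]
  [-33, 20, -24, 24] -> [24, -24, 20, -33] -> [-24, 20, -33] -> [-33] -> [-33] -> [-33]
  [-9, 50, -11, 49, -25, 7] -> [7, -25, 49, -11, 50, -9] -> [-25, 49, -11, 50, -9] -> [-11, 50, -9] -> [-11, -9] -> [-11, -9]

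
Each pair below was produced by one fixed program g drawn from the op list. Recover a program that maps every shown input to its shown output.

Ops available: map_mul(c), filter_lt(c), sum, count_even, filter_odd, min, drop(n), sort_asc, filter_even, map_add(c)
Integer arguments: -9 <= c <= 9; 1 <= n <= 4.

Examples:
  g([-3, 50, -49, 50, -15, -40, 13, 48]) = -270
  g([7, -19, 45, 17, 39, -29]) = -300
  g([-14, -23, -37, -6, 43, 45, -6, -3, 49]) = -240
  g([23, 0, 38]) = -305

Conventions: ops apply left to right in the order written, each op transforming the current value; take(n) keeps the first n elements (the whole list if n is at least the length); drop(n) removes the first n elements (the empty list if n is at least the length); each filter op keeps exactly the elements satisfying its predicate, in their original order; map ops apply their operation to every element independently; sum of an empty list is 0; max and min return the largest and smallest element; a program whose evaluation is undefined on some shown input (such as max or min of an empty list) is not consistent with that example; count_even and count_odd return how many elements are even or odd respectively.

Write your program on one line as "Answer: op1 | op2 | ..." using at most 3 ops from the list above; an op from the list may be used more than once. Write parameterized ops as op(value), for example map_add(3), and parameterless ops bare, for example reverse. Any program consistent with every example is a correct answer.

map_mul(-5) | sum

Check, running the answer program on each example:
  [-3, 50, -49, 50, -15, -40, 13, 48] -> [15, -250, 245, -250, 75, 200, -65, -240] -> -270
  [7, -19, 45, 17, 39, -29] -> [-35, 95, -225, -85, -195, 145] -> -300
  [-14, -23, -37, -6, 43, 45, -6, -3, 49] -> [70, 115, 185, 30, -215, -225, 30, 15, -245] -> -240
  [23, 0, 38] -> [-115, 0, -190] -> -305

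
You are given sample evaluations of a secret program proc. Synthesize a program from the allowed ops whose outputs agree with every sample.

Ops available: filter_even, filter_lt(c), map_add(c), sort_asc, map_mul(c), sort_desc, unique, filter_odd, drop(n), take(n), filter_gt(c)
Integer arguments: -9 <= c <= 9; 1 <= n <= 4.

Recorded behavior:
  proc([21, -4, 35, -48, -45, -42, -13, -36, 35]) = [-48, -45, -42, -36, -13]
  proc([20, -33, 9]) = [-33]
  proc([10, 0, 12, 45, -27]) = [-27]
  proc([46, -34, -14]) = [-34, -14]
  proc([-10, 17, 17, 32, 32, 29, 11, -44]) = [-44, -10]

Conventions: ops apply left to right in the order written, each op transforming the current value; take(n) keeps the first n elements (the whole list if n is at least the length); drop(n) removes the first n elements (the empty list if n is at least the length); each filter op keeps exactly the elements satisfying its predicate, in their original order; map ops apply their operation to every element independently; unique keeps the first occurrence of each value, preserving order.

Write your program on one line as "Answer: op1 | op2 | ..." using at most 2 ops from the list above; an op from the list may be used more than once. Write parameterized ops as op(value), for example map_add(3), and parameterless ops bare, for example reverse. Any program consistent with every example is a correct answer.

filter_lt(-6) | sort_asc

Check, running the answer program on each example:
  [21, -4, 35, -48, -45, -42, -13, -36, 35] -> [-48, -45, -42, -13, -36] -> [-48, -45, -42, -36, -13]
  [20, -33, 9] -> [-33] -> [-33]
  [10, 0, 12, 45, -27] -> [-27] -> [-27]
  [46, -34, -14] -> [-34, -14] -> [-34, -14]
  [-10, 17, 17, 32, 32, 29, 11, -44] -> [-10, -44] -> [-44, -10]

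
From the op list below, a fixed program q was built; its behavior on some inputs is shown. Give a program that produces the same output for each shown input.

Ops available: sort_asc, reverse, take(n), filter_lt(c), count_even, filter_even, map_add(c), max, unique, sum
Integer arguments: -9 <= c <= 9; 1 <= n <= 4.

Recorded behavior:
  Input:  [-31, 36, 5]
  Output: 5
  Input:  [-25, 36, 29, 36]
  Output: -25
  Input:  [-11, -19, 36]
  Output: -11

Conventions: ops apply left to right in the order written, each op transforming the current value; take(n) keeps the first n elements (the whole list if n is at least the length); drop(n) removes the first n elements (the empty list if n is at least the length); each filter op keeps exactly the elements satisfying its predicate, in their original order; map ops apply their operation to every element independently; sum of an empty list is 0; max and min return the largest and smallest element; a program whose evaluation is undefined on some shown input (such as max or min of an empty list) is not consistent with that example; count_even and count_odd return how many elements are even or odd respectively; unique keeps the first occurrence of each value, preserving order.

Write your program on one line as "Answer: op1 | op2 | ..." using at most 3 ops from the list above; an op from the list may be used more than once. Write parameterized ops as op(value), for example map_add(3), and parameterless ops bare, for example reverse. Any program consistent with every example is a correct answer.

filter_lt(6) | max

Check, running the answer program on each example:
  [-31, 36, 5] -> [-31, 5] -> 5
  [-25, 36, 29, 36] -> [-25] -> -25
  [-11, -19, 36] -> [-11, -19] -> -11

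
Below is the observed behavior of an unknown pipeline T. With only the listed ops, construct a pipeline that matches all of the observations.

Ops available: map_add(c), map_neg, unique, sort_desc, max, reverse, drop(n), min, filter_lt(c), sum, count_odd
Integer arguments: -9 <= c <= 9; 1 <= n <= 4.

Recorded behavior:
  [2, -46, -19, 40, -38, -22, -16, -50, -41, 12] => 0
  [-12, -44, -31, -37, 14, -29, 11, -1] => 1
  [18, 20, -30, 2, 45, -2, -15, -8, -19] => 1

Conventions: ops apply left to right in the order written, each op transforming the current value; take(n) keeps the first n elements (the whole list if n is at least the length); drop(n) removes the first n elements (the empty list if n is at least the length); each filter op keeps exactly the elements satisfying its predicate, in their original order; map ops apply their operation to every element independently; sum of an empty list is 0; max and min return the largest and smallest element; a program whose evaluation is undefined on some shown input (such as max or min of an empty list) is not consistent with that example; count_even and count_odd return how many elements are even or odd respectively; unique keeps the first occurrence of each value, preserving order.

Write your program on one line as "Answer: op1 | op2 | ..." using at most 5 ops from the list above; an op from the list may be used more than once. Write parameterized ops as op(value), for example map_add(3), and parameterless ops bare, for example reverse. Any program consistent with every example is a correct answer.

drop(1) | map_add(-8) | map_neg | filter_lt(1) | count_odd

Check, running the answer program on each example:
  [2, -46, -19, 40, -38, -22, -16, -50, -41, 12] -> [-46, -19, 40, -38, -22, -16, -50, -41, 12] -> [-54, -27, 32, -46, -30, -24, -58, -49, 4] -> [54, 27, -32, 46, 30, 24, 58, 49, -4] -> [-32, -4] -> 0
  [-12, -44, -31, -37, 14, -29, 11, -1] -> [-44, -31, -37, 14, -29, 11, -1] -> [-52, -39, -45, 6, -37, 3, -9] -> [52, 39, 45, -6, 37, -3, 9] -> [-6, -3] -> 1
  [18, 20, -30, 2, 45, -2, -15, -8, -19] -> [20, -30, 2, 45, -2, -15, -8, -19] -> [12, -38, -6, 37, -10, -23, -16, -27] -> [-12, 38, 6, -37, 10, 23, 16, 27] -> [-12, -37] -> 1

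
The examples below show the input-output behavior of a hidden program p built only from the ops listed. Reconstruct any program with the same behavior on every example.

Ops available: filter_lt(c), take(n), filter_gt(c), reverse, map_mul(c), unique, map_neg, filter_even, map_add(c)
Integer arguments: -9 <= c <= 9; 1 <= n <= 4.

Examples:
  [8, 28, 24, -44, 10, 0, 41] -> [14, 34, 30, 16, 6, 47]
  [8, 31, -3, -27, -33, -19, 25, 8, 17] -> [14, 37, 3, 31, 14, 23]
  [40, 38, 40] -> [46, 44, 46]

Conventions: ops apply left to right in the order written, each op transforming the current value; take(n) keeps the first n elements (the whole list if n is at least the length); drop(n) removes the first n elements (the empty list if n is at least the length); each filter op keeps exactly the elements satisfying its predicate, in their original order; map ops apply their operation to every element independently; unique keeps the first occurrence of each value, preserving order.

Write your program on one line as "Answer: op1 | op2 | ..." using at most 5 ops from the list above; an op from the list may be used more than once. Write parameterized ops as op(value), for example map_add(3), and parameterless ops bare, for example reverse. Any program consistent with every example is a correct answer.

reverse | map_add(6) | reverse | filter_gt(2)

Check, running the answer program on each example:
  [8, 28, 24, -44, 10, 0, 41] -> [41, 0, 10, -44, 24, 28, 8] -> [47, 6, 16, -38, 30, 34, 14] -> [14, 34, 30, -38, 16, 6, 47] -> [14, 34, 30, 16, 6, 47]
  [8, 31, -3, -27, -33, -19, 25, 8, 17] -> [17, 8, 25, -19, -33, -27, -3, 31, 8] -> [23, 14, 31, -13, -27, -21, 3, 37, 14] -> [14, 37, 3, -21, -27, -13, 31, 14, 23] -> [14, 37, 3, 31, 14, 23]
  [40, 38, 40] -> [40, 38, 40] -> [46, 44, 46] -> [46, 44, 46] -> [46, 44, 46]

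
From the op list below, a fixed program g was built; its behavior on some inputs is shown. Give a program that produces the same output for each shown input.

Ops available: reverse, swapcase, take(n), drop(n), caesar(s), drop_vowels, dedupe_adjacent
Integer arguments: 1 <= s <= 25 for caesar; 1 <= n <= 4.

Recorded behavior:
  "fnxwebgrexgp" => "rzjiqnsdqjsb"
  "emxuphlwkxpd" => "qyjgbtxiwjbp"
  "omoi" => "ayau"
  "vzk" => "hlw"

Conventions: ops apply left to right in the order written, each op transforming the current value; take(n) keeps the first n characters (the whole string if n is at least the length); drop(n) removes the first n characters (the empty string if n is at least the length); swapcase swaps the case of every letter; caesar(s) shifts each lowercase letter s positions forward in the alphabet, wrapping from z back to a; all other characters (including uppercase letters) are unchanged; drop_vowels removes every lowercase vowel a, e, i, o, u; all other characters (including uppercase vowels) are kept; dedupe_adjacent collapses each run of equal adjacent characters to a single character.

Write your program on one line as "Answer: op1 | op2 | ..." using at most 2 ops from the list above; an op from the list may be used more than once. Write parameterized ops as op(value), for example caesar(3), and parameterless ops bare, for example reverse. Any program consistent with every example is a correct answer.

caesar(10) | caesar(2)

Check, running the answer program on each example:
  "fnxwebgrexgp" -> "pxhgolqbohqz" -> "rzjiqnsdqjsb"
  "emxuphlwkxpd" -> "owhezrvguhzn" -> "qyjgbtxiwjbp"
  "omoi" -> "ywys" -> "ayau"
  "vzk" -> "fju" -> "hlw"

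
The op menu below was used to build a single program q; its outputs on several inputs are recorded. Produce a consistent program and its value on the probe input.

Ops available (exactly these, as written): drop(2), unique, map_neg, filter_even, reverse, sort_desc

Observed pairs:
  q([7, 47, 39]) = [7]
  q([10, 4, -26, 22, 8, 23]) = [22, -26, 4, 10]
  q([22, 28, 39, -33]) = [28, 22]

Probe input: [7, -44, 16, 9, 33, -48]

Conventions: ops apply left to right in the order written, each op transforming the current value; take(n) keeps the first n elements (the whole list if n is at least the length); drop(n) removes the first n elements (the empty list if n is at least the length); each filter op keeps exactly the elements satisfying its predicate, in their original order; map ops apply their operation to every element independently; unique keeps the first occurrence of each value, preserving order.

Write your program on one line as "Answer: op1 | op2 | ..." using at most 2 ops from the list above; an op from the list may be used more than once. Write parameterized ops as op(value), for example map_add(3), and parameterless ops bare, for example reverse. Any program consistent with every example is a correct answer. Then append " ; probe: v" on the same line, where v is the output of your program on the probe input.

reverse | drop(2) ; probe: [9, 16, -44, 7]

Check, running the answer program on each example:
  [7, 47, 39] -> [39, 47, 7] -> [7]
  [10, 4, -26, 22, 8, 23] -> [23, 8, 22, -26, 4, 10] -> [22, -26, 4, 10]
  [22, 28, 39, -33] -> [-33, 39, 28, 22] -> [28, 22]
  probe: [7, -44, 16, 9, 33, -48] -> [-48, 33, 9, 16, -44, 7] -> [9, 16, -44, 7]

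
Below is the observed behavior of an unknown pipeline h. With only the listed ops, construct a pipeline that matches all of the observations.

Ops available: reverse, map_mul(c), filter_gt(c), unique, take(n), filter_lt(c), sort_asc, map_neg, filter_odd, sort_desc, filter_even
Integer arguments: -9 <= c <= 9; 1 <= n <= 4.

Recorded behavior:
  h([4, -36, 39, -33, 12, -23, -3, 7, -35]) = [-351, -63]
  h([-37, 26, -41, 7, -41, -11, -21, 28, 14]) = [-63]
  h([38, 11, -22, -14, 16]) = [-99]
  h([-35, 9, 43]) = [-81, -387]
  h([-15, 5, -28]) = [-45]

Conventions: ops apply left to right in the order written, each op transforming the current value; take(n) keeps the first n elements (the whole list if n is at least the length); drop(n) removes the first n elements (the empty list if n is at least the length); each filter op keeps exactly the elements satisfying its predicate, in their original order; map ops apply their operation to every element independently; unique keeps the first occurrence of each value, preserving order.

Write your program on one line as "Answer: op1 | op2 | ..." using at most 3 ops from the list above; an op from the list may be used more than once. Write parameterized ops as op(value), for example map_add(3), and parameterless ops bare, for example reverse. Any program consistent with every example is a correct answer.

map_mul(-9) | filter_odd | filter_lt(-1)

Check, running the answer program on each example:
  [4, -36, 39, -33, 12, -23, -3, 7, -35] -> [-36, 324, -351, 297, -108, 207, 27, -63, 315] -> [-351, 297, 207, 27, -63, 315] -> [-351, -63]
  [-37, 26, -41, 7, -41, -11, -21, 28, 14] -> [333, -234, 369, -63, 369, 99, 189, -252, -126] -> [333, 369, -63, 369, 99, 189] -> [-63]
  [38, 11, -22, -14, 16] -> [-342, -99, 198, 126, -144] -> [-99] -> [-99]
  [-35, 9, 43] -> [315, -81, -387] -> [315, -81, -387] -> [-81, -387]
  [-15, 5, -28] -> [135, -45, 252] -> [135, -45] -> [-45]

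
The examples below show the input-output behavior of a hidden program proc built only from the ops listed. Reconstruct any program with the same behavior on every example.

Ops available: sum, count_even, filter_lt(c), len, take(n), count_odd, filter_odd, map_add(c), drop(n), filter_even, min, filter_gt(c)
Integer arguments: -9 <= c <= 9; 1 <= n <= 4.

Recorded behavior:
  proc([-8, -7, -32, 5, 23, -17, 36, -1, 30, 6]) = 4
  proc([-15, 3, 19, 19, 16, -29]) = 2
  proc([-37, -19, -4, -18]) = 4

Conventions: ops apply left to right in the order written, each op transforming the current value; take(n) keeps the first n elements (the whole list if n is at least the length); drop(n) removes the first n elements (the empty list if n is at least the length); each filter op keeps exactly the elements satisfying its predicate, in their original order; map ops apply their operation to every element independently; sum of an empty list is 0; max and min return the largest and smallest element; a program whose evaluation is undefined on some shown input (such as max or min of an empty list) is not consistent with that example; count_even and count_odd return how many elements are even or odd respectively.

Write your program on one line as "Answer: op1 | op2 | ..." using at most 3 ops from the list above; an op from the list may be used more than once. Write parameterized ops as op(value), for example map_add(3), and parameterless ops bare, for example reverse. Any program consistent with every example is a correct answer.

take(4) | filter_lt(8) | len

Check, running the answer program on each example:
  [-8, -7, -32, 5, 23, -17, 36, -1, 30, 6] -> [-8, -7, -32, 5] -> [-8, -7, -32, 5] -> 4
  [-15, 3, 19, 19, 16, -29] -> [-15, 3, 19, 19] -> [-15, 3] -> 2
  [-37, -19, -4, -18] -> [-37, -19, -4, -18] -> [-37, -19, -4, -18] -> 4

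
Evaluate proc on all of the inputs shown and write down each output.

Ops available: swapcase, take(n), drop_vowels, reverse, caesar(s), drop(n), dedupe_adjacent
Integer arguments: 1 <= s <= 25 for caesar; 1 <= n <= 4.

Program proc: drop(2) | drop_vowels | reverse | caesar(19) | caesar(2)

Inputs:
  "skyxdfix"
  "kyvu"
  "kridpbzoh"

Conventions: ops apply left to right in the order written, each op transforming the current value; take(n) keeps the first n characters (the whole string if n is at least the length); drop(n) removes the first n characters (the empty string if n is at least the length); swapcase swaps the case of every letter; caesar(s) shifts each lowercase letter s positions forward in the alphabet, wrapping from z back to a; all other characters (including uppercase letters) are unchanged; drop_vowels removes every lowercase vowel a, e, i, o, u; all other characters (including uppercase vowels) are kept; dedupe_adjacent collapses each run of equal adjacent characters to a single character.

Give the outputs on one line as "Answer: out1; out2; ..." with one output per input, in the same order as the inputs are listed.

Execution, op by op:
  "skyxdfix" -> "yxdfix" -> "yxdfx" -> "xfdxy" -> "qywqr" -> "sayst"
  "kyvu" -> "vu" -> "v" -> "v" -> "o" -> "q"
  "kridpbzoh" -> "idpbzoh" -> "dpbzh" -> "hzbpd" -> "asuiw" -> "cuwky"

"sayst"; "q"; "cuwky"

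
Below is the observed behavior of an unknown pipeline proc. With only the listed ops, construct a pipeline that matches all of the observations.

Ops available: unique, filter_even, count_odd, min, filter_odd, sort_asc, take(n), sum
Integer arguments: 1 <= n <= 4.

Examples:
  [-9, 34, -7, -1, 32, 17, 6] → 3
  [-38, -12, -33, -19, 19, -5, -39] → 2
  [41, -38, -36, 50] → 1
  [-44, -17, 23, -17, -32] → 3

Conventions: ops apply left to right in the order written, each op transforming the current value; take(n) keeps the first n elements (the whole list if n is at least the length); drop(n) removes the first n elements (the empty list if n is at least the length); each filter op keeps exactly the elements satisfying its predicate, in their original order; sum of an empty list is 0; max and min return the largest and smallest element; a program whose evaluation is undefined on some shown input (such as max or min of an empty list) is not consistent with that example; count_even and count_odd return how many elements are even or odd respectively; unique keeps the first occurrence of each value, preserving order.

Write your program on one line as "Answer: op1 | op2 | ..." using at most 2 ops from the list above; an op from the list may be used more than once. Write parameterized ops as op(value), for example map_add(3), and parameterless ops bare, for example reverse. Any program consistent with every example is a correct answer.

take(4) | count_odd

Check, running the answer program on each example:
  [-9, 34, -7, -1, 32, 17, 6] -> [-9, 34, -7, -1] -> 3
  [-38, -12, -33, -19, 19, -5, -39] -> [-38, -12, -33, -19] -> 2
  [41, -38, -36, 50] -> [41, -38, -36, 50] -> 1
  [-44, -17, 23, -17, -32] -> [-44, -17, 23, -17] -> 3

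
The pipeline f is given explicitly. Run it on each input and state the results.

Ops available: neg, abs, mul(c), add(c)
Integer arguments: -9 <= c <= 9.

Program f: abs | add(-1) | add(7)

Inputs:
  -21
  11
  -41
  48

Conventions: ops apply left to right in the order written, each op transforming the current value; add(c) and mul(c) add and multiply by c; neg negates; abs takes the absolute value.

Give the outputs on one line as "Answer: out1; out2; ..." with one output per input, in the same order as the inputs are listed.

Execution, op by op:
  -21 -> 21 -> 20 -> 27
  11 -> 11 -> 10 -> 17
  -41 -> 41 -> 40 -> 47
  48 -> 48 -> 47 -> 54

27; 17; 47; 54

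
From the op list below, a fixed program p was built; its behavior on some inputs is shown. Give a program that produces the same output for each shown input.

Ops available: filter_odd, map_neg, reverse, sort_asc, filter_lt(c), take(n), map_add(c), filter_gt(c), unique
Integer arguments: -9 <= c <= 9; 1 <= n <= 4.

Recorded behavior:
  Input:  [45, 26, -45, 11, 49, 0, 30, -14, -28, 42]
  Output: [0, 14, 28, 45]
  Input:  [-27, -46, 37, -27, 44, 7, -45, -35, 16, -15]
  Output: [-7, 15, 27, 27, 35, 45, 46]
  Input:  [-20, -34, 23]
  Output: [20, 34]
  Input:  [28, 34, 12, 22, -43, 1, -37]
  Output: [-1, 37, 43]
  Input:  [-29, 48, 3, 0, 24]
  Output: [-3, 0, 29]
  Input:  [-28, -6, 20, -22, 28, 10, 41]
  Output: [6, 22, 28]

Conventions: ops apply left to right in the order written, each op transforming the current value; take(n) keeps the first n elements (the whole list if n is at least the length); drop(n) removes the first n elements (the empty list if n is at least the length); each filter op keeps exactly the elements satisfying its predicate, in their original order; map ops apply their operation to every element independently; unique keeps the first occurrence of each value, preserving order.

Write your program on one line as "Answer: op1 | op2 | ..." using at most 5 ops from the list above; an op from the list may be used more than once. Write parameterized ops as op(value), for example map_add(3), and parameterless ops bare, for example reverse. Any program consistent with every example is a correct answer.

reverse | map_neg | filter_gt(-9) | sort_asc

Check, running the answer program on each example:
  [45, 26, -45, 11, 49, 0, 30, -14, -28, 42] -> [42, -28, -14, 30, 0, 49, 11, -45, 26, 45] -> [-42, 28, 14, -30, 0, -49, -11, 45, -26, -45] -> [28, 14, 0, 45] -> [0, 14, 28, 45]
  [-27, -46, 37, -27, 44, 7, -45, -35, 16, -15] -> [-15, 16, -35, -45, 7, 44, -27, 37, -46, -27] -> [15, -16, 35, 45, -7, -44, 27, -37, 46, 27] -> [15, 35, 45, -7, 27, 46, 27] -> [-7, 15, 27, 27, 35, 45, 46]
  [-20, -34, 23] -> [23, -34, -20] -> [-23, 34, 20] -> [34, 20] -> [20, 34]
  [28, 34, 12, 22, -43, 1, -37] -> [-37, 1, -43, 22, 12, 34, 28] -> [37, -1, 43, -22, -12, -34, -28] -> [37, -1, 43] -> [-1, 37, 43]
  [-29, 48, 3, 0, 24] -> [24, 0, 3, 48, -29] -> [-24, 0, -3, -48, 29] -> [0, -3, 29] -> [-3, 0, 29]
  [-28, -6, 20, -22, 28, 10, 41] -> [41, 10, 28, -22, 20, -6, -28] -> [-41, -10, -28, 22, -20, 6, 28] -> [22, 6, 28] -> [6, 22, 28]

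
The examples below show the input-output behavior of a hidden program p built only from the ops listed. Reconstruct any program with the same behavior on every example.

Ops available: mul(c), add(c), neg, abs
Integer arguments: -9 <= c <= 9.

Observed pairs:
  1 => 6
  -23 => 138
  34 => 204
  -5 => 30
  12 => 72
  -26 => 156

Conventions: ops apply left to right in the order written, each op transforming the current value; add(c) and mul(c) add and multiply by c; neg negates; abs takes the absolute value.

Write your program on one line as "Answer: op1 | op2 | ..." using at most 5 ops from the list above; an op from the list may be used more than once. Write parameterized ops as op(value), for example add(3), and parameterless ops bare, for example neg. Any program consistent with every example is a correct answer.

abs | neg | mul(6) | abs

Check, running the answer program on each example:
  1 -> 1 -> -1 -> -6 -> 6
  -23 -> 23 -> -23 -> -138 -> 138
  34 -> 34 -> -34 -> -204 -> 204
  -5 -> 5 -> -5 -> -30 -> 30
  12 -> 12 -> -12 -> -72 -> 72
  -26 -> 26 -> -26 -> -156 -> 156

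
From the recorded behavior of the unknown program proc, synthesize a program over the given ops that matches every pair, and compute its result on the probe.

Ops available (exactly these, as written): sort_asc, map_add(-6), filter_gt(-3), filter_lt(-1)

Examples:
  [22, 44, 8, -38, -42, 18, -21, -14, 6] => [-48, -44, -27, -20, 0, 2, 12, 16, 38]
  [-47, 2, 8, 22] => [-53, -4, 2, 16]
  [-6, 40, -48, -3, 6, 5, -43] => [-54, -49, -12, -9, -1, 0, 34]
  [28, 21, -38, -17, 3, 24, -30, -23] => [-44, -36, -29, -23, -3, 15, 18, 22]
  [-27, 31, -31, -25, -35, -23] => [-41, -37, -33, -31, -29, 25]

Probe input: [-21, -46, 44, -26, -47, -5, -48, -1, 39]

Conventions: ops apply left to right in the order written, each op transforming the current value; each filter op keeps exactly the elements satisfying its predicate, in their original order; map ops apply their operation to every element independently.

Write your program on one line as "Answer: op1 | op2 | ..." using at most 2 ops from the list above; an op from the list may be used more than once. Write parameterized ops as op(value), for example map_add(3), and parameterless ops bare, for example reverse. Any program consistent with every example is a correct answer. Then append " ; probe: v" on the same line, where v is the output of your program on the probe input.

map_add(-6) | sort_asc ; probe: [-54, -53, -52, -32, -27, -11, -7, 33, 38]

Check, running the answer program on each example:
  [22, 44, 8, -38, -42, 18, -21, -14, 6] -> [16, 38, 2, -44, -48, 12, -27, -20, 0] -> [-48, -44, -27, -20, 0, 2, 12, 16, 38]
  [-47, 2, 8, 22] -> [-53, -4, 2, 16] -> [-53, -4, 2, 16]
  [-6, 40, -48, -3, 6, 5, -43] -> [-12, 34, -54, -9, 0, -1, -49] -> [-54, -49, -12, -9, -1, 0, 34]
  [28, 21, -38, -17, 3, 24, -30, -23] -> [22, 15, -44, -23, -3, 18, -36, -29] -> [-44, -36, -29, -23, -3, 15, 18, 22]
  [-27, 31, -31, -25, -35, -23] -> [-33, 25, -37, -31, -41, -29] -> [-41, -37, -33, -31, -29, 25]
  probe: [-21, -46, 44, -26, -47, -5, -48, -1, 39] -> [-27, -52, 38, -32, -53, -11, -54, -7, 33] -> [-54, -53, -52, -32, -27, -11, -7, 33, 38]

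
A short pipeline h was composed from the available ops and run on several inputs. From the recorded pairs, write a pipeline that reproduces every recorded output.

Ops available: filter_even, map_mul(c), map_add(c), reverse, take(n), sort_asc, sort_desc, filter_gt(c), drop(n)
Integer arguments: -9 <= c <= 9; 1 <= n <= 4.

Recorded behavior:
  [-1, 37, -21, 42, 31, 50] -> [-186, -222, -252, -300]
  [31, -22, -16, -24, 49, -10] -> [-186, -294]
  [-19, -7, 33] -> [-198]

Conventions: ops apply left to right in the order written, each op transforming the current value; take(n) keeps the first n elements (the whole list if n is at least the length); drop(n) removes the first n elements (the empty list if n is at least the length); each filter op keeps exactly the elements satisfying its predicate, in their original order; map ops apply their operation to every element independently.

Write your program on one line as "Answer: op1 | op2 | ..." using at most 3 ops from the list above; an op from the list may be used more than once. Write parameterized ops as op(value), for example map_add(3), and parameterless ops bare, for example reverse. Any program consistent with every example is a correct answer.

filter_gt(0) | sort_asc | map_mul(-6)

Check, running the answer program on each example:
  [-1, 37, -21, 42, 31, 50] -> [37, 42, 31, 50] -> [31, 37, 42, 50] -> [-186, -222, -252, -300]
  [31, -22, -16, -24, 49, -10] -> [31, 49] -> [31, 49] -> [-186, -294]
  [-19, -7, 33] -> [33] -> [33] -> [-198]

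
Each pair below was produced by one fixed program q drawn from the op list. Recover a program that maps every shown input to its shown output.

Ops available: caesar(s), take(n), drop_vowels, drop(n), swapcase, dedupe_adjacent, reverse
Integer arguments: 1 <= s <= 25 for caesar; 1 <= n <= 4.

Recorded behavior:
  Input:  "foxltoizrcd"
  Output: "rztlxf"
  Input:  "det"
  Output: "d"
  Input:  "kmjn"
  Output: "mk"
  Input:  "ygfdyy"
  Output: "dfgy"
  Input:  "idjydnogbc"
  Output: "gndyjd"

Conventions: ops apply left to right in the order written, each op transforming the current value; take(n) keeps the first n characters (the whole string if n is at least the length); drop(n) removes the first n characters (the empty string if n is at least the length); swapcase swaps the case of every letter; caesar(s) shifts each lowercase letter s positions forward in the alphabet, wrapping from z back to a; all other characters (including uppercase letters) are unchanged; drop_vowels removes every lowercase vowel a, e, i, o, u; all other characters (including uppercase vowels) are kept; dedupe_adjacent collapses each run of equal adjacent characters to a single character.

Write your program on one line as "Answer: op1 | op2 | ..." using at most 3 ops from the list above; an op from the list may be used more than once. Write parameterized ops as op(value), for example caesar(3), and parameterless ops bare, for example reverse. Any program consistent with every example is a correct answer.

reverse | drop(2) | drop_vowels

Check, running the answer program on each example:
  "foxltoizrcd" -> "dcrziotlxof" -> "rziotlxof" -> "rztlxf"
  "det" -> "ted" -> "d" -> "d"
  "kmjn" -> "njmk" -> "mk" -> "mk"
  "ygfdyy" -> "yydfgy" -> "dfgy" -> "dfgy"
  "idjydnogbc" -> "cbgondyjdi" -> "gondyjdi" -> "gndyjd"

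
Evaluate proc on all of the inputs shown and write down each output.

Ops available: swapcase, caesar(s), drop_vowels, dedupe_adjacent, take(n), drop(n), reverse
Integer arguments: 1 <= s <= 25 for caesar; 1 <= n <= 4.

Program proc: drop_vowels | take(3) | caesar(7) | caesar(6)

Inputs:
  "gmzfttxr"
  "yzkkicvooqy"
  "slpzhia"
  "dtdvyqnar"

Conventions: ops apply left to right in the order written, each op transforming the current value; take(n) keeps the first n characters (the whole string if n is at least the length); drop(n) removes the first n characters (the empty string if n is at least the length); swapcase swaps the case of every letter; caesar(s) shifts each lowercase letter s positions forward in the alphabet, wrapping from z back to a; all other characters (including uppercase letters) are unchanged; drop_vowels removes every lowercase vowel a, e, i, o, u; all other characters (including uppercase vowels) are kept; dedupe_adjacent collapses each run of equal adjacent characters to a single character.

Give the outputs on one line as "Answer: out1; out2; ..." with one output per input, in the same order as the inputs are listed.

Execution, op by op:
  "gmzfttxr" -> "gmzfttxr" -> "gmz" -> "ntg" -> "tzm"
  "yzkkicvooqy" -> "yzkkcvqy" -> "yzk" -> "fgr" -> "lmx"
  "slpzhia" -> "slpzh" -> "slp" -> "zsw" -> "fyc"
  "dtdvyqnar" -> "dtdvyqnr" -> "dtd" -> "kak" -> "qgq"

"tzm"; "lmx"; "fyc"; "qgq"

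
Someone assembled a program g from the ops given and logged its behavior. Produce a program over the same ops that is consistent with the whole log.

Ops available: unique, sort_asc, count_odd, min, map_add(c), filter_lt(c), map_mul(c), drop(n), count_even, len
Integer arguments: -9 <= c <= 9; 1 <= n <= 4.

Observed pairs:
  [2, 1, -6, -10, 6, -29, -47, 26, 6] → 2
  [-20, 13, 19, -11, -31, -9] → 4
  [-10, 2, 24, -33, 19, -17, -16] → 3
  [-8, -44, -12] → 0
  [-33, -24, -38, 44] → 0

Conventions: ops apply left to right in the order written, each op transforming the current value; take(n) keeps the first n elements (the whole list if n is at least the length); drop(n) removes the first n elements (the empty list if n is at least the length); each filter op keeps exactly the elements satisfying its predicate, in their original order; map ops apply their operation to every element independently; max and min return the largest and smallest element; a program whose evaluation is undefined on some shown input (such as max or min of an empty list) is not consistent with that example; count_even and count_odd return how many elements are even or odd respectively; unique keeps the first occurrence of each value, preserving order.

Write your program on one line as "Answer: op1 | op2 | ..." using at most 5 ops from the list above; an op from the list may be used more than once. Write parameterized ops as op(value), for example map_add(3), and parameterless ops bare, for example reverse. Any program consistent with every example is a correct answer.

unique | drop(2) | map_add(-7) | map_mul(-9) | count_even

Check, running the answer program on each example:
  [2, 1, -6, -10, 6, -29, -47, 26, 6] -> [2, 1, -6, -10, 6, -29, -47, 26] -> [-6, -10, 6, -29, -47, 26] -> [-13, -17, -1, -36, -54, 19] -> [117, 153, 9, 324, 486, -171] -> 2
  [-20, 13, 19, -11, -31, -9] -> [-20, 13, 19, -11, -31, -9] -> [19, -11, -31, -9] -> [12, -18, -38, -16] -> [-108, 162, 342, 144] -> 4
  [-10, 2, 24, -33, 19, -17, -16] -> [-10, 2, 24, -33, 19, -17, -16] -> [24, -33, 19, -17, -16] -> [17, -40, 12, -24, -23] -> [-153, 360, -108, 216, 207] -> 3
  [-8, -44, -12] -> [-8, -44, -12] -> [-12] -> [-19] -> [171] -> 0
  [-33, -24, -38, 44] -> [-33, -24, -38, 44] -> [-38, 44] -> [-45, 37] -> [405, -333] -> 0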